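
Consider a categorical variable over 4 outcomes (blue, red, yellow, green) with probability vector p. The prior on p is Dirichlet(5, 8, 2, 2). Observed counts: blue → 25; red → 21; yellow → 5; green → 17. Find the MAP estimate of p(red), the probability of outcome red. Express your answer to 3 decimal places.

The posterior is Dirichlet(αᵢ + nᵢ) = Dirichlet(30, 29, 7, 19).
For a Dirichlet(a₁,…,a_K) with all aᵢ > 1, the mode has j-th component (aⱼ − 1)/(Σaᵢ − K).
Here Σaᵢ = 85 and K = 4, so p(red) = (29 − 1)/(85 − 4) = 28/81 ≈ 0.346.

MAP estimate of p(red) = 0.346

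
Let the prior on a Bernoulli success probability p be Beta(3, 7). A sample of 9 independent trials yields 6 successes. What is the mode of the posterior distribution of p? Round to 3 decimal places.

Prior: Beta(3, 7).
Data: 6 successes in 9 trials. The binomial likelihood contributes p^6(1−p)^3, so the posterior is Beta(3+6, 7+3) = Beta(9, 10).
For Beta(a, b) with a, b > 1 the mode is (a−1)/(a+b−2) = 8/17 ≈ 0.471.

p̂_MAP = 0.471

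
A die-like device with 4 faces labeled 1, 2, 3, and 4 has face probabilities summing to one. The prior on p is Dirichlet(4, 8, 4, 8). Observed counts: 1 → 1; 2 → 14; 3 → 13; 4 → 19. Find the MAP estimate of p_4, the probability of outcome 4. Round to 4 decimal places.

The posterior is Dirichlet(αᵢ + nᵢ) = Dirichlet(5, 22, 17, 27).
For a Dirichlet(a₁,…,a_K) with all aᵢ > 1, the mode has j-th component (aⱼ − 1)/(Σaᵢ − K).
Here Σaᵢ = 71 and K = 4, so p_4 = (27 − 1)/(71 − 4) = 26/67 ≈ 0.3881.

MAP estimate: 0.3881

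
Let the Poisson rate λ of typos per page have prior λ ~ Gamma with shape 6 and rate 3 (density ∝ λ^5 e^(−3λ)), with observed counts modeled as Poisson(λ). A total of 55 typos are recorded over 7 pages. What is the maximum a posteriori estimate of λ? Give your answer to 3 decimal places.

λ̂_MAP = 6.000

Σxᵢ = 55, n = 7.
Posterior ∝ λ^5e^(−3λ) · λ^55e^(−7λ) = λ^60e^(−10λ), i.e. Gamma(shape=61, rate=10).
The mode of a Gamma(a, b) with a ≥ 1 (shape–rate) is (a−1)/b = 60/10 ≈ 6.000.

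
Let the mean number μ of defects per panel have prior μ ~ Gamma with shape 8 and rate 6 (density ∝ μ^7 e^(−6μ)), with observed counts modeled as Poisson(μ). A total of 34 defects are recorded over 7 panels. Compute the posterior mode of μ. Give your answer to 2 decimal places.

Σxᵢ = 34, n = 7.
Posterior ∝ μ^7e^(−6μ) · μ^34e^(−7μ) = μ^41e^(−13μ), i.e. Gamma(shape=42, rate=13).
The mode of a Gamma(a, b) with a ≥ 1 (shape–rate) is (a−1)/b = 41/13 ≈ 3.15.

μ̂_MAP = 3.15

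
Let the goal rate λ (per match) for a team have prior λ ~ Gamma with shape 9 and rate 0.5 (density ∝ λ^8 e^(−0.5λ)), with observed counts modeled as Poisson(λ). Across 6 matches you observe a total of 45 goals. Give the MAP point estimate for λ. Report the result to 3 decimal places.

Σxᵢ = 45, n = 6.
Posterior ∝ λ^8e^(−0.5λ) · λ^45e^(−6λ) = λ^53e^(−6.5λ), i.e. Gamma(shape=54, rate=6.5).
The mode of a Gamma(a, b) with a ≥ 1 (shape–rate) is (a−1)/b = 53/6.5 ≈ 8.154.

λ̂_MAP = 8.154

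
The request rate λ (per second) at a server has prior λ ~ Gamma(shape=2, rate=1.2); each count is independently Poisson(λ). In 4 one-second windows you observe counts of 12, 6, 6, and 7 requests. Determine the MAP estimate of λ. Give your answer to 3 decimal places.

λ̂_MAP = 6.154

Σxᵢ = 12+6+6+7 = 31, with n = 4.
Posterior ∝ λe^(−1.2λ) · λ^31e^(−4λ) = λ^32e^(−5.2λ), i.e. Gamma(shape=33, rate=5.2).
The mode of a Gamma(a, b) with a ≥ 1 (shape–rate) is (a−1)/b = 32/5.2 ≈ 6.154.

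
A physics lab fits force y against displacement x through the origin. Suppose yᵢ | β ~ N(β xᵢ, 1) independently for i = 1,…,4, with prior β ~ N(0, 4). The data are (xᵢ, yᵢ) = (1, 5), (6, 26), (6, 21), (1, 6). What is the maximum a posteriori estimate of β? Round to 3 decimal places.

log p(β | y) = −Σ(yᵢ − βxᵢ)²/(2·1) − β²/(2·4) + const.
Setting the derivative to zero: Σxᵢ(yᵢ − βxᵢ)/1 − β/4 = 0, so β = Σxᵢyᵢ / (Σxᵢ² + σ²/τ²).
Σxᵢyᵢ = 1·5 + 6·26 + 6·21 + 1·6 = 293; Σxᵢ² = 74; σ²/τ² = 0.25.
β̂_MAP = 293 / (74 + 0.25) = 293/74.25 ≈ 3.946.

β̂_MAP = 3.946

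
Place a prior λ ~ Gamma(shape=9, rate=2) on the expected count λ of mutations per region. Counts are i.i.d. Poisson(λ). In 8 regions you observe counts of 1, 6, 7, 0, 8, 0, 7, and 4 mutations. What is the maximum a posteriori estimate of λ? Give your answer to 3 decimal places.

Σxᵢ = 1+6+7+0+8+0+7+4 = 33, with n = 8.
Posterior ∝ λ^8e^(−2λ) · λ^33e^(−8λ) = λ^41e^(−10λ), i.e. Gamma(shape=42, rate=10).
The mode of a Gamma(a, b) with a ≥ 1 (shape–rate) is (a−1)/b = 41/10 ≈ 4.100.

λ̂_MAP = 4.100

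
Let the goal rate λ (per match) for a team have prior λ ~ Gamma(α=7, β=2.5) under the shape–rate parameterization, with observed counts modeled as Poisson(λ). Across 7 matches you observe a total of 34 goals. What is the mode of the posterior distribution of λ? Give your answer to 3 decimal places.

Σxᵢ = 34, n = 7.
Posterior ∝ λ^6e^(−2.5λ) · λ^34e^(−7λ) = λ^40e^(−9.5λ), i.e. Gamma(shape=41, rate=9.5).
The mode of a Gamma(a, b) with a ≥ 1 (shape–rate) is (a−1)/b = 40/9.5 ≈ 4.211.

λ̂_MAP = 4.211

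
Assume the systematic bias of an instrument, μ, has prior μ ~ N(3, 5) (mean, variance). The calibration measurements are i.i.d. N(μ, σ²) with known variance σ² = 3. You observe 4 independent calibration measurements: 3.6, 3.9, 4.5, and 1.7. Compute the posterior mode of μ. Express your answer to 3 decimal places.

n = 4; x̄ = (3.6 + 3.9 + 4.5 + 1.7)/4 = 13.7/4 = 3.425.
For a Normal prior and Normal likelihood with known variance, the posterior is Normal; its mode equals its mean, the precision-weighted average.
Prior precision 1/σ₀² = 1/5 = 0.2; data precision n/σ² = 4/3.
μ̂ = (0.2·3 + (4/3)·3.425) / (0.2 + 4/3) = (31/6)/(23/15) = 155/46 ≈ 3.370.

μ̂_MAP = 3.370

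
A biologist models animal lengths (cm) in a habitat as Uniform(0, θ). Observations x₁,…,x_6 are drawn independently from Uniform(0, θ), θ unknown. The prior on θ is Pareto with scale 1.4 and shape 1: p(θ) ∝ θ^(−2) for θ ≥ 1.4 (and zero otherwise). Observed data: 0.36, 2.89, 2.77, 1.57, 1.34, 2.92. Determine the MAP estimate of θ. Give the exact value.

θ̂_MAP = 2.92

The Uniform(0, θ) likelihood is θ^(−n) for θ ≥ max(xᵢ), zero otherwise. Here max(xᵢ) = 2.92.
Posterior ∝ θ^(−2) · θ^(−6) = θ^(−8) on θ ≥ max(1.4, 2.92) = 2.92.
This density is strictly decreasing in θ, so the posterior mode lies at the lower boundary of the support.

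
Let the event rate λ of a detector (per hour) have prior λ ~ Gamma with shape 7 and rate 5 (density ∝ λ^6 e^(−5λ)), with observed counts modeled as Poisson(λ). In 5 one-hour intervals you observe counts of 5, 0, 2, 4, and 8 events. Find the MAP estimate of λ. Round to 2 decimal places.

Σxᵢ = 5+0+2+4+8 = 19, with n = 5.
Posterior ∝ λ^6e^(−5λ) · λ^19e^(−5λ) = λ^25e^(−10λ), i.e. Gamma(shape=26, rate=10).
The mode of a Gamma(a, b) with a ≥ 1 (shape–rate) is (a−1)/b = 25/10 ≈ 2.50.

λ̂_MAP = 2.50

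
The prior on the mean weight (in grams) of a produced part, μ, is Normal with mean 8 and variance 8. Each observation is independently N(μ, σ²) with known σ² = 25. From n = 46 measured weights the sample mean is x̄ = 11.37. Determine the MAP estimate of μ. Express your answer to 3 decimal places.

n = 46, x̄ = 11.37.
For a Normal prior and Normal likelihood with known variance, the posterior is Normal; its mode equals its mean, the precision-weighted average.
Prior precision 1/σ₀² = 1/8 = 0.125; data precision n/σ² = 46/25 = 1.84.
μ̂ = (0.125·8 + 1.84·11.37) / (0.125 + 1.84) = 21.9208/1.965 = 109604/9825 ≈ 11.156.

μ̂_MAP = 11.156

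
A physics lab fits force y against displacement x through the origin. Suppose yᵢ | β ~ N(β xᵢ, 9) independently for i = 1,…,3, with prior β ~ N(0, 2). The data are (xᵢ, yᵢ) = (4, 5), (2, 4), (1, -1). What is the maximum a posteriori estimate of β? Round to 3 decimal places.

β̂_MAP = 1.059

log p(β | y) = −Σ(yᵢ − βxᵢ)²/(2·9) − β²/(2·2) + const.
Setting the derivative to zero: Σxᵢ(yᵢ − βxᵢ)/9 − β/2 = 0, so β = Σxᵢyᵢ / (Σxᵢ² + σ²/τ²).
Σxᵢyᵢ = 4·5 + 2·4 + 1·(-1) = 27; Σxᵢ² = 21; σ²/τ² = 4.5.
β̂_MAP = 27 / (21 + 4.5) = 27/25.5 ≈ 1.059.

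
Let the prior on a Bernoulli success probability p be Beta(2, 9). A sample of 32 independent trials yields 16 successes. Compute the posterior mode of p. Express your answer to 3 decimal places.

p̂_MAP = 0.415

Prior: Beta(2, 9).
Data: 16 successes in 32 trials. The binomial likelihood contributes p^16(1−p)^16, so the posterior is Beta(2+16, 9+16) = Beta(18, 25).
For Beta(a, b) with a, b > 1 the mode is (a−1)/(a+b−2) = 17/41 ≈ 0.415.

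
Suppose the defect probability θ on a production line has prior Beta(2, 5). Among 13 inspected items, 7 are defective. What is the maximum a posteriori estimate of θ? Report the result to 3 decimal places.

θ̂_MAP = 0.444

Prior: Beta(2, 5).
Data: 7 successes in 13 trials. The binomial likelihood contributes θ^7(1−θ)^6, so the posterior is Beta(2+7, 5+6) = Beta(9, 11).
For Beta(a, b) with a, b > 1 the mode is (a−1)/(a+b−2) = 8/18 ≈ 0.444.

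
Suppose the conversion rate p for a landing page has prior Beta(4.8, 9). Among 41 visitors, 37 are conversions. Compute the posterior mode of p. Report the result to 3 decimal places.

Prior: Beta(4.8, 9).
Data: 37 successes in 41 trials. The binomial likelihood contributes p^37(1−p)^4, so the posterior is Beta(4.8+37, 9+4) = Beta(41.8, 13).
For Beta(a, b) with a, b > 1 the mode is (a−1)/(a+b−2) = 40.8/52.8 ≈ 0.773.

p̂_MAP = 0.773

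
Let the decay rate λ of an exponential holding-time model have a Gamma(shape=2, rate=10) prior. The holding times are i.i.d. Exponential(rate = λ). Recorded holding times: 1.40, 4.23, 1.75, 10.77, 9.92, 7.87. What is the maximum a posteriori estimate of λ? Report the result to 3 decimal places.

λ̂_MAP = 0.152

The Exponential(rate=λ) likelihood is ∝ λ^n e^(−λΣtᵢ). Here n = 6 and Σtᵢ = 1.40 + 4.23 + 1.75 + 10.77 + 9.92 + 7.87 = 35.94.
Posterior ∝ λe^(−10λ) · λ^6e^(−35.94λ) = λ^7e^(−45.94λ), i.e. Gamma(8, 45.94).
Mode = (a−1)/b = 7/45.94 ≈ 0.152.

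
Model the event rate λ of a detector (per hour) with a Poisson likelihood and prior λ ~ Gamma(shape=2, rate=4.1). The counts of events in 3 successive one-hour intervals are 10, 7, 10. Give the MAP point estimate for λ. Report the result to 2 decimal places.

Σxᵢ = 10+7+10 = 27, with n = 3.
Posterior ∝ λe^(−4.1λ) · λ^27e^(−3λ) = λ^28e^(−7.1λ), i.e. Gamma(shape=29, rate=7.1).
The mode of a Gamma(a, b) with a ≥ 1 (shape–rate) is (a−1)/b = 28/7.1 ≈ 3.94.

λ̂_MAP = 3.94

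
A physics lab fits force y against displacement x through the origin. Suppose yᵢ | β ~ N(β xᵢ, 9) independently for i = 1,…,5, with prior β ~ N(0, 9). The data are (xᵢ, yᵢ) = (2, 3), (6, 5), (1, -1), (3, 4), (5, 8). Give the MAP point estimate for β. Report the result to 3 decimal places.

β̂_MAP = 1.145

log p(β | y) = −Σ(yᵢ − βxᵢ)²/(2·9) − β²/(2·9) + const.
Setting the derivative to zero: Σxᵢ(yᵢ − βxᵢ)/9 − β/9 = 0, so β = Σxᵢyᵢ / (Σxᵢ² + σ²/τ²).
Σxᵢyᵢ = 2·3 + 6·5 + 1·(-1) + 3·4 + 5·8 = 87; Σxᵢ² = 75; σ²/τ² = 1.
β̂_MAP = 87 / (75 + 1) = 87/76 ≈ 1.145.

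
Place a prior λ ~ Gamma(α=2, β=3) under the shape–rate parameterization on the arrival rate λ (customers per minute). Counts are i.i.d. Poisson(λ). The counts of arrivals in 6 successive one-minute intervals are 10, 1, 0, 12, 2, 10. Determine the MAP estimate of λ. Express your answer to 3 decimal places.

λ̂_MAP = 4.000

Σxᵢ = 10+1+0+12+2+10 = 35, with n = 6.
Posterior ∝ λe^(−3λ) · λ^35e^(−6λ) = λ^36e^(−9λ), i.e. Gamma(shape=37, rate=9).
The mode of a Gamma(a, b) with a ≥ 1 (shape–rate) is (a−1)/b = 36/9 ≈ 4.000.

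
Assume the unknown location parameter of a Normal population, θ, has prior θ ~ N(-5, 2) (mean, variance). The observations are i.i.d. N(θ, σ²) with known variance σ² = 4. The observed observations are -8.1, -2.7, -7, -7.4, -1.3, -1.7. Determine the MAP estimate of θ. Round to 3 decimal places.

n = 6; x̄ = ((-8.1) + (-2.7) + (-7) + (-7.4) + (-1.3) + (-1.7))/6 = -28.2/6 = -4.7.
For a Normal prior and Normal likelihood with known variance, the posterior is Normal; its mode equals its mean, the precision-weighted average.
Prior precision 1/σ₀² = 1/2 = 0.5; data precision n/σ² = 6/4 = 1.5.
θ̂ = (0.5·(-5) + 1.5·(-4.7)) / (0.5 + 1.5) = (-9.55)/2 = -4.775.

θ̂_MAP = -4.775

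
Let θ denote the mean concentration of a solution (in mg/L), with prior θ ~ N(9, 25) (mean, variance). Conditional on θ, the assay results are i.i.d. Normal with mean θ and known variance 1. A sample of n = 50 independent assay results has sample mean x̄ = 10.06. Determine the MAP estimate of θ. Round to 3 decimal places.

θ̂_MAP = 10.059

n = 50, x̄ = 10.06.
For a Normal prior and Normal likelihood with known variance, the posterior is Normal; its mode equals its mean, the precision-weighted average.
Prior precision 1/σ₀² = 1/25 = 0.04; data precision n/σ² = 50/1 = 50.
θ̂ = (0.04·9 + 50·10.06) / (0.04 + 50) = 503.36/50.04 = 12584/1251 ≈ 10.059.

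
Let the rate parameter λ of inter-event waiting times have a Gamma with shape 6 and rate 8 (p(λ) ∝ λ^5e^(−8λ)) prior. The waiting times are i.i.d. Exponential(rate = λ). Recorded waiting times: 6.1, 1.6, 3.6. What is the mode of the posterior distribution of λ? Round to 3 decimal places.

The Exponential(rate=λ) likelihood is ∝ λ^n e^(−λΣtᵢ). Here n = 3 and Σtᵢ = 6.1 + 1.6 + 3.6 = 11.3.
Posterior ∝ λ^5e^(−8λ) · λ^3e^(−11.3λ) = λ^8e^(−19.3λ), i.e. Gamma(9, 19.3).
Mode = (a−1)/b = 8/19.3 ≈ 0.415.

λ̂_MAP = 0.415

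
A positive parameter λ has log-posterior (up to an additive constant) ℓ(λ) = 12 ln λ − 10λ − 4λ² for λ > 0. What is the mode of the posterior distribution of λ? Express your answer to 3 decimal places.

λ̂_MAP = 0.750

ℓ'(λ) = 12/λ − 10 − 8λ. Setting this to zero and multiplying by λ: 8λ² + 10λ − 12 = 0.
λ = (−10 + √(10² + 4·8·12)) / (2·8) = (−10 + √484) / 16 = (−10 + 22)/16 = 3/4.
ℓ''(λ) = −12/λ² − 8 < 0, confirming a maximum.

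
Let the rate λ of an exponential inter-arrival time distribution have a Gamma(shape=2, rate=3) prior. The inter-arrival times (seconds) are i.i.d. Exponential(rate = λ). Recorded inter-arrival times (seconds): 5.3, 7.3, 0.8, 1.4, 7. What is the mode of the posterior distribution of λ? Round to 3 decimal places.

The Exponential(rate=λ) likelihood is ∝ λ^n e^(−λΣtᵢ). Here n = 5 and Σtᵢ = 5.3 + 7.3 + 0.8 + 1.4 + 7 = 21.8.
Posterior ∝ λe^(−3λ) · λ^5e^(−21.8λ) = λ^6e^(−24.8λ), i.e. Gamma(7, 24.8).
Mode = (a−1)/b = 6/24.8 ≈ 0.242.

λ̂_MAP = 0.242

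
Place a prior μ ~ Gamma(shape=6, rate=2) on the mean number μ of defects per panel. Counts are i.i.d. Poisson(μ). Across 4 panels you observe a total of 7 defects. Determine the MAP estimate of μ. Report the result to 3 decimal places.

μ̂_MAP = 2.000

Σxᵢ = 7, n = 4.
Posterior ∝ μ^5e^(−2μ) · μ^7e^(−4μ) = μ^12e^(−6μ), i.e. Gamma(shape=13, rate=6).
The mode of a Gamma(a, b) with a ≥ 1 (shape–rate) is (a−1)/b = 12/6 ≈ 2.000.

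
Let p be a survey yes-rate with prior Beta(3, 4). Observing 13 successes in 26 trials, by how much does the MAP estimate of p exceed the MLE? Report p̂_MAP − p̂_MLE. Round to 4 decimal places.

Posterior is Beta(16, 17); MAP = (16−1)/(33−2) = 15/31 ≈ 0.48387.
MLE ignores the prior: p̂_MLE = k/n = 13/26 ≈ 0.50000.
Difference = 15/31 − 13/26 = -1/62 ≈ -0.0161.

MAP − MLE = -0.0161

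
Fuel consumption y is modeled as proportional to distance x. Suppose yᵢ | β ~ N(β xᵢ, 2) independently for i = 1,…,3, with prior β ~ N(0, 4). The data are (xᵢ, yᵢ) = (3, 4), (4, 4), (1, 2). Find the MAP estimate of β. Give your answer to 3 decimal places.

β̂_MAP = 1.132

log p(β | y) = −Σ(yᵢ − βxᵢ)²/(2·2) − β²/(2·4) + const.
Setting the derivative to zero: Σxᵢ(yᵢ − βxᵢ)/2 − β/4 = 0, so β = Σxᵢyᵢ / (Σxᵢ² + σ²/τ²).
Σxᵢyᵢ = 3·4 + 4·4 + 1·2 = 30; Σxᵢ² = 26; σ²/τ² = 0.5.
β̂_MAP = 30 / (26 + 0.5) = 30/26.5 ≈ 1.132.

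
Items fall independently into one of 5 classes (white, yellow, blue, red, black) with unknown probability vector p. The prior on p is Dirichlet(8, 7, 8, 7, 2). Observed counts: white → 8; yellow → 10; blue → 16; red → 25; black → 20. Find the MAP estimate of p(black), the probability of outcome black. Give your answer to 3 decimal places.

MAP estimate of p(black) = 0.198

The posterior is Dirichlet(αᵢ + nᵢ) = Dirichlet(16, 17, 24, 32, 22).
For a Dirichlet(a₁,…,a_K) with all aᵢ > 1, the mode has j-th component (aⱼ − 1)/(Σaᵢ − K).
Here Σaᵢ = 111 and K = 5, so p(black) = (22 − 1)/(111 − 5) = 21/106 ≈ 0.198.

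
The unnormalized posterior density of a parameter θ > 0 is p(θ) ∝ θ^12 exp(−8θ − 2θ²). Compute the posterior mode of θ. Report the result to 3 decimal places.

ℓ'(θ) = 12/θ − 8 − 4θ. Setting this to zero and multiplying by θ: 4θ² + 8θ − 12 = 0.
θ = (−8 + √(8² + 4·4·12)) / (2·4) = (−8 + √256) / 8 = (−8 + 16)/8 = 1.
ℓ''(θ) = −12/θ² − 4 < 0, confirming a maximum.

θ̂_MAP = 1.000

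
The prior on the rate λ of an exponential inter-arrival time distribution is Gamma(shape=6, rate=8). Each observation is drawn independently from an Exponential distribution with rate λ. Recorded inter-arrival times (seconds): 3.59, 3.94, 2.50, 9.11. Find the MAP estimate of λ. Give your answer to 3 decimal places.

λ̂_MAP = 0.332

The Exponential(rate=λ) likelihood is ∝ λ^n e^(−λΣtᵢ). Here n = 4 and Σtᵢ = 3.59 + 3.94 + 2.50 + 9.11 = 19.14.
Posterior ∝ λ^5e^(−8λ) · λ^4e^(−19.14λ) = λ^9e^(−27.14λ), i.e. Gamma(10, 27.14).
Mode = (a−1)/b = 9/27.14 ≈ 0.332.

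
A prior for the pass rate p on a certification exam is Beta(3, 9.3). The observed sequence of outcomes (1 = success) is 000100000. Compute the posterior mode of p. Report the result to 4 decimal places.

Prior: Beta(3, 9.3).
Data: 1 success in 9 trials (from the sequence). The binomial likelihood contributes p(1−p)^8, so the posterior is Beta(3+1, 9.3+8) = Beta(4, 17.3).
For Beta(a, b) with a, b > 1 the mode is (a−1)/(a+b−2) = 3/19.3 ≈ 0.1554.

p̂_MAP = 0.1554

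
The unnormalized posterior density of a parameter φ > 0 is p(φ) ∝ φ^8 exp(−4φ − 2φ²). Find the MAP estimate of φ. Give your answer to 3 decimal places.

φ̂_MAP = 1.000

ℓ'(φ) = 8/φ − 4 − 4φ. Setting this to zero and multiplying by φ: 4φ² + 4φ − 8 = 0.
φ = (−4 + √(4² + 4·4·8)) / (2·4) = (−4 + √144) / 8 = (−4 + 12)/8 = 1.
ℓ''(φ) = −8/φ² − 4 < 0, confirming a maximum.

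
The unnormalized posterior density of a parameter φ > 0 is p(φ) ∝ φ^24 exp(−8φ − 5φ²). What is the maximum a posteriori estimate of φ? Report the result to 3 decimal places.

φ̂_MAP = 1.200

ℓ'(φ) = 24/φ − 8 − 10φ. Setting this to zero and multiplying by φ: 10φ² + 8φ − 24 = 0.
φ = (−8 + √(8² + 4·10·24)) / (2·10) = (−8 + √1024) / 20 = (−8 + 32)/20 = 6/5.
ℓ''(φ) = −24/φ² − 10 < 0, confirming a maximum.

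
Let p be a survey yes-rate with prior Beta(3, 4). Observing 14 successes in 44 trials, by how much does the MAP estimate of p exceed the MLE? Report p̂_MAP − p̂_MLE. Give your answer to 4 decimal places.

Posterior is Beta(17, 34); MAP = (17−1)/(51−2) = 16/49 ≈ 0.32653.
MLE ignores the prior: p̂_MLE = k/n = 14/44 ≈ 0.31818.
Difference = 16/49 − 14/44 = 9/1078 ≈ 0.0083.

MAP − MLE = 0.0083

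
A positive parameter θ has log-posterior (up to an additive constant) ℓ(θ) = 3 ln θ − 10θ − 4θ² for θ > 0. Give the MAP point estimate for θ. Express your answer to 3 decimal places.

θ̂_MAP = 0.250

ℓ'(θ) = 3/θ − 10 − 8θ. Setting this to zero and multiplying by θ: 8θ² + 10θ − 3 = 0.
θ = (−10 + √(10² + 4·8·3)) / (2·8) = (−10 + √196) / 16 = (−10 + 14)/16 = 1/4.
ℓ''(θ) = −3/θ² − 8 < 0, confirming a maximum.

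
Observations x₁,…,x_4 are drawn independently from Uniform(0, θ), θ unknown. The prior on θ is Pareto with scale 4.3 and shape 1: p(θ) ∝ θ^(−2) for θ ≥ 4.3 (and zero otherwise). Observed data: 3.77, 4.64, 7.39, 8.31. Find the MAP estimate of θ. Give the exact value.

The Uniform(0, θ) likelihood is θ^(−n) for θ ≥ max(xᵢ), zero otherwise. Here max(xᵢ) = 8.31.
Posterior ∝ θ^(−2) · θ^(−4) = θ^(−6) on θ ≥ max(4.3, 8.31) = 8.31.
This density is strictly decreasing in θ, so the posterior mode lies at the lower boundary of the support.

θ̂_MAP = 8.31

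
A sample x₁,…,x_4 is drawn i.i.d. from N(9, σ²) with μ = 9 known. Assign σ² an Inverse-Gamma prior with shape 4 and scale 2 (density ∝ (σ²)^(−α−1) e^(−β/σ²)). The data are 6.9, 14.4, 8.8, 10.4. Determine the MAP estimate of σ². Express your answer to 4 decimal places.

Sum of squared deviations about the known mean: SS = (6.9−9)² + (14.4−9)² + (8.8−9)² + (10.4−9)² = 35.57.
The Normal likelihood contributes (σ²)^(−n/2) exp(−SS/(2σ²)), so the posterior is Inverse-Gamma(α + n/2, β + SS/2) = Inverse-Gamma(6, 19.785).
The mode of Inverse-Gamma(a, b) is b/(a+1) = 19.785/7 ≈ 2.8264.

σ̂²_MAP = 2.8264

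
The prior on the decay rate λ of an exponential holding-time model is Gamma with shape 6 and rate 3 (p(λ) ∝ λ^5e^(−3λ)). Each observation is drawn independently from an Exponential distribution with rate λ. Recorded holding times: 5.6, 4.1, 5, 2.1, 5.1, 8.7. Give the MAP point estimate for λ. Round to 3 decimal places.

λ̂_MAP = 0.327

The Exponential(rate=λ) likelihood is ∝ λ^n e^(−λΣtᵢ). Here n = 6 and Σtᵢ = 5.6 + 4.1 + 5 + 2.1 + 5.1 + 8.7 = 30.6.
Posterior ∝ λ^5e^(−3λ) · λ^6e^(−30.6λ) = λ^11e^(−33.6λ), i.e. Gamma(12, 33.6).
Mode = (a−1)/b = 11/33.6 ≈ 0.327.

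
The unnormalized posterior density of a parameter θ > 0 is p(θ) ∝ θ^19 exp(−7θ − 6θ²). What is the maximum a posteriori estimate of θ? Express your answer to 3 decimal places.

ℓ'(θ) = 19/θ − 7 − 12θ. Setting this to zero and multiplying by θ: 12θ² + 7θ − 19 = 0.
θ = (−7 + √(7² + 4·12·19)) / (2·12) = (−7 + √961) / 24 = (−7 + 31)/24 = 1.
ℓ''(θ) = −19/θ² − 12 < 0, confirming a maximum.

θ̂_MAP = 1.000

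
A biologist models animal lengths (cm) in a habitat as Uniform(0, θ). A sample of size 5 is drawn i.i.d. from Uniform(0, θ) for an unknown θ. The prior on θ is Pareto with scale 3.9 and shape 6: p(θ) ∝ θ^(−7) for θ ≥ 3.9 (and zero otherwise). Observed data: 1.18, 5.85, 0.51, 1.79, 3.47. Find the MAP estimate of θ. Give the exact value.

The Uniform(0, θ) likelihood is θ^(−n) for θ ≥ max(xᵢ), zero otherwise. Here max(xᵢ) = 5.85.
Posterior ∝ θ^(−7) · θ^(−5) = θ^(−12) on θ ≥ max(3.9, 5.85) = 5.85.
This density is strictly decreasing in θ, so the posterior mode lies at the lower boundary of the support.

θ̂_MAP = 5.85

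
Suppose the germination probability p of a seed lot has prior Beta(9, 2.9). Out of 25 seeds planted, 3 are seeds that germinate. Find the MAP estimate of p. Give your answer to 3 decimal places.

Prior: Beta(9, 2.9).
Data: 3 successes in 25 trials. The binomial likelihood contributes p^3(1−p)^22, so the posterior is Beta(9+3, 2.9+22) = Beta(12, 24.9).
For Beta(a, b) with a, b > 1 the mode is (a−1)/(a+b−2) = 11/34.9 ≈ 0.315.

p̂_MAP = 0.315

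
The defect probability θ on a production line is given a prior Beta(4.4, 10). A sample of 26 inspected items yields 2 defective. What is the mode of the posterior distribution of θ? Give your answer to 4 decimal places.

θ̂_MAP = 0.1406

Prior: Beta(4.4, 10).
Data: 2 successes in 26 trials. The binomial likelihood contributes θ^2(1−θ)^24, so the posterior is Beta(4.4+2, 10+24) = Beta(6.4, 34).
For Beta(a, b) with a, b > 1 the mode is (a−1)/(a+b−2) = 5.4/38.4 ≈ 0.1406.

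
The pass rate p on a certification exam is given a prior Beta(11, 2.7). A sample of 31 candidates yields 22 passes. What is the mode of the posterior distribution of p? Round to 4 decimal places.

p̂_MAP = 0.7494

Prior: Beta(11, 2.7).
Data: 22 successes in 31 trials. The binomial likelihood contributes p^22(1−p)^9, so the posterior is Beta(11+22, 2.7+9) = Beta(33, 11.7).
For Beta(a, b) with a, b > 1 the mode is (a−1)/(a+b−2) = 32/42.7 ≈ 0.7494.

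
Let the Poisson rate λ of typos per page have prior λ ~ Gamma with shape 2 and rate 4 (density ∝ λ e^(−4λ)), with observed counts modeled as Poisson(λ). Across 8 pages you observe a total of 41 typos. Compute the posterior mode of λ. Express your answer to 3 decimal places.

λ̂_MAP = 3.500

Σxᵢ = 41, n = 8.
Posterior ∝ λe^(−4λ) · λ^41e^(−8λ) = λ^42e^(−12λ), i.e. Gamma(shape=43, rate=12).
The mode of a Gamma(a, b) with a ≥ 1 (shape–rate) is (a−1)/b = 42/12 ≈ 3.500.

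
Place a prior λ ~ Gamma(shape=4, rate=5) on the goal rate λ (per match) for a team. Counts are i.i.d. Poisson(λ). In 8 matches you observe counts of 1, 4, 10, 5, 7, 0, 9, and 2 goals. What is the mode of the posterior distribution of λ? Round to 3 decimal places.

Σxᵢ = 1+4+10+5+7+0+9+2 = 38, with n = 8.
Posterior ∝ λ^3e^(−5λ) · λ^38e^(−8λ) = λ^41e^(−13λ), i.e. Gamma(shape=42, rate=13).
The mode of a Gamma(a, b) with a ≥ 1 (shape–rate) is (a−1)/b = 41/13 ≈ 3.154.

λ̂_MAP = 3.154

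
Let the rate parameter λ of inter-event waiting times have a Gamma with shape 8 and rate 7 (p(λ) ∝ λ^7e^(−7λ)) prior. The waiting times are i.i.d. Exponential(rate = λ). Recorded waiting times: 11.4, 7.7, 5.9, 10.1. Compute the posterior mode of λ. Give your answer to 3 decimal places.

The Exponential(rate=λ) likelihood is ∝ λ^n e^(−λΣtᵢ). Here n = 4 and Σtᵢ = 11.4 + 7.7 + 5.9 + 10.1 = 35.1.
Posterior ∝ λ^7e^(−7λ) · λ^4e^(−35.1λ) = λ^11e^(−42.1λ), i.e. Gamma(12, 42.1).
Mode = (a−1)/b = 11/42.1 ≈ 0.261.

λ̂_MAP = 0.261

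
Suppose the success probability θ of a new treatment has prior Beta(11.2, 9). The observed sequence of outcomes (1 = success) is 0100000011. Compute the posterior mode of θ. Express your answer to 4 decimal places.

θ̂_MAP = 0.4681

Prior: Beta(11.2, 9).
Data: 3 successes in 10 trials (from the sequence). The binomial likelihood contributes θ^3(1−θ)^7, so the posterior is Beta(11.2+3, 9+7) = Beta(14.2, 16).
For Beta(a, b) with a, b > 1 the mode is (a−1)/(a+b−2) = 13.2/28.2 ≈ 0.4681.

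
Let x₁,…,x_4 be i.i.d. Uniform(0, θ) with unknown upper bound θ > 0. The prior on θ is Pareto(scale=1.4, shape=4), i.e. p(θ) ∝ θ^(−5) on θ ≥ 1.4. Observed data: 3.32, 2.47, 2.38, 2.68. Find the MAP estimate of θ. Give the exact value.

The Uniform(0, θ) likelihood is θ^(−n) for θ ≥ max(xᵢ), zero otherwise. Here max(xᵢ) = 3.32.
Posterior ∝ θ^(−5) · θ^(−4) = θ^(−9) on θ ≥ max(1.4, 3.32) = 3.32.
This density is strictly decreasing in θ, so the posterior mode lies at the lower boundary of the support.

θ̂_MAP = 3.32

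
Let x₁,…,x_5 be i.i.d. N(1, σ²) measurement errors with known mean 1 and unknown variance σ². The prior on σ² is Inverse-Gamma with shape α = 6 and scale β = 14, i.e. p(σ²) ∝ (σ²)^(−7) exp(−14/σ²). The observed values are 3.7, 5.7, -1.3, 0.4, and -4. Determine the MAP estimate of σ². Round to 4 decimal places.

σ̂²_MAP = 4.6332

Sum of squared deviations about the known mean: SS = (3.7−1)² + (5.7−1)² + (-1.3−1)² + (0.4−1)² + (-4−1)² = 60.03.
The Normal likelihood contributes (σ²)^(−n/2) exp(−SS/(2σ²)), so the posterior is Inverse-Gamma(α + n/2, β + SS/2) = Inverse-Gamma(8.5, 44.015).
The mode of Inverse-Gamma(a, b) is b/(a+1) = 44.015/9.5 ≈ 4.6332.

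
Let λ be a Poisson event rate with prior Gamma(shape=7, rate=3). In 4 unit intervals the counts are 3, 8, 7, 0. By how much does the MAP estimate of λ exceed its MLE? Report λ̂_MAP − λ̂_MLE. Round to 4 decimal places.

Σxᵢ = 18. Posterior is Gamma(25, 7); MAP = (25−1)/7 = 24/7 ≈ 3.42857.
MLE = x̄ = 18/4 ≈ 4.50000.
Difference = 24/7 − 18/4 = -15/14 ≈ -1.0714.

MAP − MLE = -1.0714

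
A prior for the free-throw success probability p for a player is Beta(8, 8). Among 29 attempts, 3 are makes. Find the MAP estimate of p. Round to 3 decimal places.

Prior: Beta(8, 8).
Data: 3 successes in 29 trials. The binomial likelihood contributes p^3(1−p)^26, so the posterior is Beta(8+3, 8+26) = Beta(11, 34).
For Beta(a, b) with a, b > 1 the mode is (a−1)/(a+b−2) = 10/43 ≈ 0.233.

p̂_MAP = 0.233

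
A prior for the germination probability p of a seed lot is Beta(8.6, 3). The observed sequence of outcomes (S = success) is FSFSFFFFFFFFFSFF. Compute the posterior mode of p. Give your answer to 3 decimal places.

Prior: Beta(8.6, 3).
Data: 3 successes in 16 trials (from the sequence). The binomial likelihood contributes p^3(1−p)^13, so the posterior is Beta(8.6+3, 3+13) = Beta(11.6, 16).
For Beta(a, b) with a, b > 1 the mode is (a−1)/(a+b−2) = 10.6/25.6 ≈ 0.414.

p̂_MAP = 0.414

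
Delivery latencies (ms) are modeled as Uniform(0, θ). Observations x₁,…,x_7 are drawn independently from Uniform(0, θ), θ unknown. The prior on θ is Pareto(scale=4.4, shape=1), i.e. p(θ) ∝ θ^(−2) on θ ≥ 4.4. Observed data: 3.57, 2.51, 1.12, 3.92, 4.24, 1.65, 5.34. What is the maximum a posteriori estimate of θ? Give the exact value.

The Uniform(0, θ) likelihood is θ^(−n) for θ ≥ max(xᵢ), zero otherwise. Here max(xᵢ) = 5.34.
Posterior ∝ θ^(−2) · θ^(−7) = θ^(−9) on θ ≥ max(4.4, 5.34) = 5.34.
This density is strictly decreasing in θ, so the posterior mode lies at the lower boundary of the support.

θ̂_MAP = 5.34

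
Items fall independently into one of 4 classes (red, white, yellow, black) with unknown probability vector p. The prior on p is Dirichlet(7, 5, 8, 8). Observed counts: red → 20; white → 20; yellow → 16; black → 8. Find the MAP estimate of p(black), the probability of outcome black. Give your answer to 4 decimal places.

MAP estimate of p(black) = 0.1705

The posterior is Dirichlet(αᵢ + nᵢ) = Dirichlet(27, 25, 24, 16).
For a Dirichlet(a₁,…,a_K) with all aᵢ > 1, the mode has j-th component (aⱼ − 1)/(Σaᵢ − K).
Here Σaᵢ = 92 and K = 4, so p(black) = (16 − 1)/(92 − 4) = 15/88 ≈ 0.1705.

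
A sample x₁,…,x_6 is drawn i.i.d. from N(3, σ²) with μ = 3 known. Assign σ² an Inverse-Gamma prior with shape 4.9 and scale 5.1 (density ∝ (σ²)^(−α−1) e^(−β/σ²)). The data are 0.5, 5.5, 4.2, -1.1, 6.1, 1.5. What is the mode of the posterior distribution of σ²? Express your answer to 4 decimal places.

Sum of squared deviations about the known mean: SS = (0.5−3)² + (5.5−3)² + (4.2−3)² + (-1.1−3)² + (6.1−3)² + (1.5−3)² = 42.61.
The Normal likelihood contributes (σ²)^(−n/2) exp(−SS/(2σ²)), so the posterior is Inverse-Gamma(α + n/2, β + SS/2) = Inverse-Gamma(7.9, 26.405).
The mode of Inverse-Gamma(a, b) is b/(a+1) = 26.405/8.9 ≈ 2.9669.

σ̂²_MAP = 2.9669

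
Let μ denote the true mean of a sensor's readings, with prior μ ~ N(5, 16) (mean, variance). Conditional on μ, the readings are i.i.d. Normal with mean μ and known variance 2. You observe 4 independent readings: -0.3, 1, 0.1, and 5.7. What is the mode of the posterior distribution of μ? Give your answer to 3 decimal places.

n = 4; x̄ = ((-0.3) + 1 + 0.1 + 5.7)/4 = 6.5/4 = 1.625.
For a Normal prior and Normal likelihood with known variance, the posterior is Normal; its mode equals its mean, the precision-weighted average.
Prior precision 1/σ₀² = 1/16 = 0.0625; data precision n/σ² = 4/2 = 2.
μ̂ = (0.0625·5 + 2·1.625) / (0.0625 + 2) = 3.5625/2.0625 = 19/11 ≈ 1.727.

μ̂_MAP = 1.727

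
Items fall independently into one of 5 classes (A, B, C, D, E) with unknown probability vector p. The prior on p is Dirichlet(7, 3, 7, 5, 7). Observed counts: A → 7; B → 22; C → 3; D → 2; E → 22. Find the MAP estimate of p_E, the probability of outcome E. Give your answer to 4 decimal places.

MAP estimate of p_E = 0.3500

The posterior is Dirichlet(αᵢ + nᵢ) = Dirichlet(14, 25, 10, 7, 29).
For a Dirichlet(a₁,…,a_K) with all aᵢ > 1, the mode has j-th component (aⱼ − 1)/(Σaᵢ − K).
Here Σaᵢ = 85 and K = 5, so p_E = (29 − 1)/(85 − 5) = 28/80 ≈ 0.3500.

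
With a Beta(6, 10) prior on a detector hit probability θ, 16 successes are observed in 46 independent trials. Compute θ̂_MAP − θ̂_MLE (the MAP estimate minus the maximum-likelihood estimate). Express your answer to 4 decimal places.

MAP − MLE = 0.0022

Posterior is Beta(22, 40); MAP = (22−1)/(62−2) = 21/60 ≈ 0.35000.
MLE ignores the prior: θ̂_MLE = k/n = 16/46 ≈ 0.34783.
Difference = 21/60 − 16/46 = 1/460 ≈ 0.0022.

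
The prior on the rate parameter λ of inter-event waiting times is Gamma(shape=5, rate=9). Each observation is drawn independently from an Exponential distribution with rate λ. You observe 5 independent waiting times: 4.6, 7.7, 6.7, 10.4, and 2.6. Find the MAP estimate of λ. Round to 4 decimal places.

The Exponential(rate=λ) likelihood is ∝ λ^n e^(−λΣtᵢ). Here n = 5 and Σtᵢ = 4.6 + 7.7 + 6.7 + 10.4 + 2.6 = 32.
Posterior ∝ λ^4e^(−9λ) · λ^5e^(−32λ) = λ^9e^(−41λ), i.e. Gamma(10, 41).
Mode = (a−1)/b = 9/41 ≈ 0.2195.

λ̂_MAP = 0.2195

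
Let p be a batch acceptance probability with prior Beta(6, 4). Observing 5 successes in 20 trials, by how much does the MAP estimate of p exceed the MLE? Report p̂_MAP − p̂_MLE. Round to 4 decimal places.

Posterior is Beta(11, 19); MAP = (11−1)/(30−2) = 10/28 ≈ 0.35714.
MLE ignores the prior: p̂_MLE = k/n = 5/20 ≈ 0.25000.
Difference = 10/28 − 5/20 = 3/28 ≈ 0.1071.

MAP − MLE = 0.1071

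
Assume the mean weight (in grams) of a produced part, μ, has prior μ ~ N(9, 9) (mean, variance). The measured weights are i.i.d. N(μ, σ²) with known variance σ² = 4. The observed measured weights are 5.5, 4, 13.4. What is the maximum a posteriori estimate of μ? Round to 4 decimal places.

μ̂_MAP = 7.8097

n = 3; x̄ = (5.5 + 4 + 13.4)/3 = 22.9/3 = 229/30 ≈ 7.6333.
For a Normal prior and Normal likelihood with known variance, the posterior is Normal; its mode equals its mean, the precision-weighted average.
Prior precision 1/σ₀² = 1/9; data precision n/σ² = 3/4 = 0.75.
μ̂ = ((1/9)·9 + 0.75·(229/30)) / (1/9 + 0.75) = 6.725/(31/36) = 2421/310 ≈ 7.8097.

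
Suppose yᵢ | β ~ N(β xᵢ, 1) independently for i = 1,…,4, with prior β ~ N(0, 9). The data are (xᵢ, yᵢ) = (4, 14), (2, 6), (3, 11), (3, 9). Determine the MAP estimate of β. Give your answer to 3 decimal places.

log p(β | y) = −Σ(yᵢ − βxᵢ)²/(2·1) − β²/(2·9) + const.
Setting the derivative to zero: Σxᵢ(yᵢ − βxᵢ)/1 − β/9 = 0, so β = Σxᵢyᵢ / (Σxᵢ² + σ²/τ²).
Σxᵢyᵢ = 4·14 + 2·6 + 3·11 + 3·9 = 128; Σxᵢ² = 38; σ²/τ² = 1/9.
β̂_MAP = 128 / (38 + 1/9) = 128/(343/9) = 1152/343 ≈ 3.359.

β̂_MAP = 3.359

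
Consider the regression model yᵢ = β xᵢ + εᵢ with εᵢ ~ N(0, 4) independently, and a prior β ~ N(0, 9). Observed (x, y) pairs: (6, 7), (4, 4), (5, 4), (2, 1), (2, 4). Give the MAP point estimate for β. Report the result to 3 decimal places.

β̂_MAP = 1.030

log p(β | y) = −Σ(yᵢ − βxᵢ)²/(2·4) − β²/(2·9) + const.
Setting the derivative to zero: Σxᵢ(yᵢ − βxᵢ)/4 − β/9 = 0, so β = Σxᵢyᵢ / (Σxᵢ² + σ²/τ²).
Σxᵢyᵢ = 6·7 + 4·4 + 5·4 + 2·1 + 2·4 = 88; Σxᵢ² = 85; σ²/τ² = 4/9.
β̂_MAP = 88 / (85 + 4/9) = 88/(769/9) = 792/769 ≈ 1.030.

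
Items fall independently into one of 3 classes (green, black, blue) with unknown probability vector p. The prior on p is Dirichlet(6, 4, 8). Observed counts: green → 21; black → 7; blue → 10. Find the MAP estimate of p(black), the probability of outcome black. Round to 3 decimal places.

MAP estimate of p(black) = 0.189

The posterior is Dirichlet(αᵢ + nᵢ) = Dirichlet(27, 11, 18).
For a Dirichlet(a₁,…,a_K) with all aᵢ > 1, the mode has j-th component (aⱼ − 1)/(Σaᵢ − K).
Here Σaᵢ = 56 and K = 3, so p(black) = (11 − 1)/(56 − 3) = 10/53 ≈ 0.189.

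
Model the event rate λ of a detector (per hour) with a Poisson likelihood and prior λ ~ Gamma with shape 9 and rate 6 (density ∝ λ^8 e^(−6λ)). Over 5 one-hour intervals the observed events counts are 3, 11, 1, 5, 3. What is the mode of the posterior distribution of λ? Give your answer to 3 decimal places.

λ̂_MAP = 2.818

Σxᵢ = 3+11+1+5+3 = 23, with n = 5.
Posterior ∝ λ^8e^(−6λ) · λ^23e^(−5λ) = λ^31e^(−11λ), i.e. Gamma(shape=32, rate=11).
The mode of a Gamma(a, b) with a ≥ 1 (shape–rate) is (a−1)/b = 31/11 ≈ 2.818.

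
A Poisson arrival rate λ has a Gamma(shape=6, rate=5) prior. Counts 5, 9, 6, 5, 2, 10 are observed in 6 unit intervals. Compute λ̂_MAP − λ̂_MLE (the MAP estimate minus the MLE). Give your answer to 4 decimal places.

Σxᵢ = 37. Posterior is Gamma(43, 11); MAP = (43−1)/11 = 42/11 ≈ 3.81818.
MLE = x̄ = 37/6 ≈ 6.16667.
Difference = 42/11 − 37/6 = -155/66 ≈ -2.3485.

MAP − MLE = -2.3485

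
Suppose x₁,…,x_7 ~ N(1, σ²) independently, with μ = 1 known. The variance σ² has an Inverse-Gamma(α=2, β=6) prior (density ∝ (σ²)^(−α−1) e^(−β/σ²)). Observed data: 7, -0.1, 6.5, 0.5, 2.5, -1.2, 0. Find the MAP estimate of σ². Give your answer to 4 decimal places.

Sum of squared deviations about the known mean: SS = (7−1)² + (-0.1−1)² + (6.5−1)² + (0.5−1)² + (2.5−1)² + (-1.2−1)² + (0−1)² = 75.8.
The Normal likelihood contributes (σ²)^(−n/2) exp(−SS/(2σ²)), so the posterior is Inverse-Gamma(α + n/2, β + SS/2) = Inverse-Gamma(5.5, 43.9).
The mode of Inverse-Gamma(a, b) is b/(a+1) = 43.9/6.5 ≈ 6.7538.

σ̂²_MAP = 6.7538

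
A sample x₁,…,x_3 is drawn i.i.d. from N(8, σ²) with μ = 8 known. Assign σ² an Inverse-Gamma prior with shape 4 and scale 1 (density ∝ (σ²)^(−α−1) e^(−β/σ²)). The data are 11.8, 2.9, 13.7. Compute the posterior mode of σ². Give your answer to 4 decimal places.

σ̂²_MAP = 5.7646

Sum of squared deviations about the known mean: SS = (11.8−8)² + (2.9−8)² + (13.7−8)² = 72.94.
The Normal likelihood contributes (σ²)^(−n/2) exp(−SS/(2σ²)), so the posterior is Inverse-Gamma(α + n/2, β + SS/2) = Inverse-Gamma(5.5, 37.47).
The mode of Inverse-Gamma(a, b) is b/(a+1) = 37.47/6.5 ≈ 5.7646.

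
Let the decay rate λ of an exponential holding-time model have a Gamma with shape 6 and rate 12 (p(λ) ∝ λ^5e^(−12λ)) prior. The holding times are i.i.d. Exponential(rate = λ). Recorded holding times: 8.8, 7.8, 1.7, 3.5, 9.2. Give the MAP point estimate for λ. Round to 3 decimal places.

The Exponential(rate=λ) likelihood is ∝ λ^n e^(−λΣtᵢ). Here n = 5 and Σtᵢ = 8.8 + 7.8 + 1.7 + 3.5 + 9.2 = 31.
Posterior ∝ λ^5e^(−12λ) · λ^5e^(−31λ) = λ^10e^(−43λ), i.e. Gamma(11, 43).
Mode = (a−1)/b = 10/43 ≈ 0.233.

λ̂_MAP = 0.233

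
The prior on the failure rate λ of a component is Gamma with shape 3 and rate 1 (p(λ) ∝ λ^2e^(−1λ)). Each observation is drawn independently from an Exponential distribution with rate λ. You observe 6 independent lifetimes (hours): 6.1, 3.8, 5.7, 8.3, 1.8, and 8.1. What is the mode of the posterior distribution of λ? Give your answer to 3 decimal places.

The Exponential(rate=λ) likelihood is ∝ λ^n e^(−λΣtᵢ). Here n = 6 and Σtᵢ = 6.1 + 3.8 + 5.7 + 8.3 + 1.8 + 8.1 = 33.8.
Posterior ∝ λ^2e^(−1λ) · λ^6e^(−33.8λ) = λ^8e^(−34.8λ), i.e. Gamma(9, 34.8).
Mode = (a−1)/b = 8/34.8 ≈ 0.230.

λ̂_MAP = 0.230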